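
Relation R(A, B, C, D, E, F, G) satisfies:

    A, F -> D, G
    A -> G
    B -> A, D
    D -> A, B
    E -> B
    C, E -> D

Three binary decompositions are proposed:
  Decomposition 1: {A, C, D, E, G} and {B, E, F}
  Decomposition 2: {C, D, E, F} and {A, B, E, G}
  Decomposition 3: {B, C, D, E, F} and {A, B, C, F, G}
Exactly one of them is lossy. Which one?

Decomposition 1: common = {E}, closure = {A, B, D, E, G} → lossy.
Decomposition 2: common = {E}, closure = {A, B, D, E, G} → lossless.
Decomposition 3: common = {B, C, F}, closure = {A, B, C, D, F, G} → lossless.

Decomposition 1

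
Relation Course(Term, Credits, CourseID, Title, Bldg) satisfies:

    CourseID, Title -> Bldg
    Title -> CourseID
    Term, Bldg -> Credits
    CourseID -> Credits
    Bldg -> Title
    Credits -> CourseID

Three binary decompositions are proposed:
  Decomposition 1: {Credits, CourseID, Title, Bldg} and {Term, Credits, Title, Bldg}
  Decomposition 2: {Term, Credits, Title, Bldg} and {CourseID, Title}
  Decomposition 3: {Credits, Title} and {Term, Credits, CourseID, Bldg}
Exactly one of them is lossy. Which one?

Decomposition 1: common = {Credits, Title, Bldg}, closure = {Credits, CourseID, Title, Bldg} → lossless.
Decomposition 2: common = {Title}, closure = {Credits, CourseID, Title, Bldg} → lossless.
Decomposition 3: common = {Credits}, closure = {Credits, CourseID} → lossy.

Decomposition 3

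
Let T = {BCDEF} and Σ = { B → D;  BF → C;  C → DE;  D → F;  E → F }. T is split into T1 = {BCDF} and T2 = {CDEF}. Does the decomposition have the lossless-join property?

Common attributes: T1 ∩ T2 = {CDF}.
Closure of {CDF}: C → DE applies, adding E. So (CDF)⁺ = {CDEF}.
This closure contains every attribute of T2, so T1 ∩ T2 → T2. The join is lossless.

Yes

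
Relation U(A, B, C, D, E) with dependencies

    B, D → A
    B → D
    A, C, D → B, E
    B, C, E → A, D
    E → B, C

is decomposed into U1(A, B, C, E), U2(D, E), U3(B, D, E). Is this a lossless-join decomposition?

Yes

Chase test. Columns are A, B, C, D, E; row i has aⱼ where attribute j ∈ Ui, else bᵢⱼ.
Initial tableau (one row per fragment):
  row 1: a1 a2 a3 b14 a5
  row 2: b21 b22 b23 a4 a5
  row 3: b31 a2 b33 a4 a5
Rows 1 and 3 agree on B; apply B→D and equate their D entries.
Rows 1 and 2 agree on E; apply E→B, C and equate their B, C entries.
Rows 1 and 3 agree on E; apply E→B, C and equate their B, C entries.
Rows 1 and 2 agree on B, D; apply B, D→A and equate their A entries.
Rows 1 and 3 agree on B, D; apply B, D→A and equate their A entries.
Row 1 is now all distinguished symbols — the join is lossless.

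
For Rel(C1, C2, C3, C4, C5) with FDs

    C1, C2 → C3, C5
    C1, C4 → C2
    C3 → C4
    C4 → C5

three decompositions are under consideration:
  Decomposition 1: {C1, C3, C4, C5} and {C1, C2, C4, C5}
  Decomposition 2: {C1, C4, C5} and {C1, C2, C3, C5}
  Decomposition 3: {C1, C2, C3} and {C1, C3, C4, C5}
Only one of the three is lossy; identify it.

Decomposition 1: common = {C1, C4, C5}, closure = {C1, C2, C3, C4, C5} → lossless.
Decomposition 2: common = {C1, C5}, closure = {C1, C5} → lossy.
Decomposition 3: common = {C1, C3}, closure = {C1, C2, C3, C4, C5} → lossless.

Decomposition 2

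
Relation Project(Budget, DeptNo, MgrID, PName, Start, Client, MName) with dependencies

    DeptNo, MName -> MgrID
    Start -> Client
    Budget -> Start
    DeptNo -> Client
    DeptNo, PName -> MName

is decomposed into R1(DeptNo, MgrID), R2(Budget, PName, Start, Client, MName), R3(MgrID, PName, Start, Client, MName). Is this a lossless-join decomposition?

No

Chase test. Columns are Budget, DeptNo, MgrID, PName, Start, Client, MName; row i has aⱼ where attribute j ∈ Ri, else bᵢⱼ.
Initial tableau (one row per fragment):
  row 1: b11 a2 a3 b14 b15 b16 b17
  row 2: a1 b22 b23 a4 a5 a6 a7
  row 3: b31 b32 a3 a4 a5 a6 a7
No row becomes fully distinguished — the join is lossy.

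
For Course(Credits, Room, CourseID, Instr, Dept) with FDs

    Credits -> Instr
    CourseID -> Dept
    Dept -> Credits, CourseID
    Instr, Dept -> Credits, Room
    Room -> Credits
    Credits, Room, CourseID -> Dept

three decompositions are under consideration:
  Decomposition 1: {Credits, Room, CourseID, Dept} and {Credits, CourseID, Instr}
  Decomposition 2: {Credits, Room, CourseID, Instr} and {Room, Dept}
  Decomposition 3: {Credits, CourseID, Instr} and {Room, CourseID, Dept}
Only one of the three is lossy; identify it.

Decomposition 1: common = {Credits, CourseID}, closure = {Credits, Room, CourseID, Instr, Dept} → lossless.
Decomposition 2: common = {Room}, closure = {Credits, Room, Instr} → lossy.
Decomposition 3: common = {CourseID}, closure = {Credits, Room, CourseID, Instr, Dept} → lossless.

Decomposition 2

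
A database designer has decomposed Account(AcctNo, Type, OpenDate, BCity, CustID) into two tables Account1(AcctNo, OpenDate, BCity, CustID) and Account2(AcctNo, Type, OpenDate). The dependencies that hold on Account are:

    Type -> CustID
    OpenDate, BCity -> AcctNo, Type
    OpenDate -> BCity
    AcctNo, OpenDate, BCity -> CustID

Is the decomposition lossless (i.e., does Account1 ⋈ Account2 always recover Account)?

Common attributes: Account1 ∩ Account2 = {AcctNo, OpenDate}.
Closure of {AcctNo, OpenDate}: OpenDate → BCity applies, adding BCity; AcctNo, OpenDate, BCity → CustID applies, adding CustID; OpenDate, BCity → AcctNo, Type applies, adding Type. So (AcctNo, OpenDate)⁺ = {AcctNo, Type, OpenDate, BCity, CustID}.
This closure contains every attribute of Account1, so Account1 ∩ Account2 → Account1. The join is lossless.

Yes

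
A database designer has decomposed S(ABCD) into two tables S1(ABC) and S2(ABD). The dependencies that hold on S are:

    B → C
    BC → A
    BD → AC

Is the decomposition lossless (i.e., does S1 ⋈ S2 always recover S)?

Yes

Common attributes: S1 ∩ S2 = {AB}.
Closure of {AB}: B → C applies, adding C. So (AB)⁺ = {ABC}.
This closure contains every attribute of S1, so S1 ∩ S2 → S1. The join is lossless.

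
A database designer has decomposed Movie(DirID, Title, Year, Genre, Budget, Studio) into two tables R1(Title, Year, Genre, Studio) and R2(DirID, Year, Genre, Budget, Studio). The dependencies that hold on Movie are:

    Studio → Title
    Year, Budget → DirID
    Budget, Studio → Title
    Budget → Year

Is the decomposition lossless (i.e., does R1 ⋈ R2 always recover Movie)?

Yes

Common attributes: R1 ∩ R2 = {Year, Genre, Studio}.
Closure of {Year, Genre, Studio}: Studio → Title applies, adding Title. So (Year, Genre, Studio)⁺ = {Title, Year, Genre, Studio}.
This closure contains every attribute of R1, so R1 ∩ R2 → R1. The join is lossless.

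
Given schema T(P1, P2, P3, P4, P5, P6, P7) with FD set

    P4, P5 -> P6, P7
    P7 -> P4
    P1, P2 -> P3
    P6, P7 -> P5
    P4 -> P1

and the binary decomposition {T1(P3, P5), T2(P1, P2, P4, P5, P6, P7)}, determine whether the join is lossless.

Common attributes: T1 ∩ T2 = {P5}.
No dependency enlarges {P5}, so (P5)⁺ = {P5}.
The closure contains neither all of T1 = {P3, P5} nor all of T2 = {P1, P2, P4, P5, P6, P7}, so the common attributes are not a superkey of either fragment. The join is lossy.

No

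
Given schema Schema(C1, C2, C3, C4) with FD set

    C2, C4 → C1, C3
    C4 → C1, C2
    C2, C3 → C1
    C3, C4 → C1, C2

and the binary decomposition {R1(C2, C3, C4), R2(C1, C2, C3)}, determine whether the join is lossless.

Common attributes: R1 ∩ R2 = {C2, C3}.
Closure of {C2, C3}: C2, C3 → C1 applies, adding C1. So (C2, C3)⁺ = {C1, C2, C3}.
This closure contains every attribute of R2, so R1 ∩ R2 → R2. The join is lossless.

Yes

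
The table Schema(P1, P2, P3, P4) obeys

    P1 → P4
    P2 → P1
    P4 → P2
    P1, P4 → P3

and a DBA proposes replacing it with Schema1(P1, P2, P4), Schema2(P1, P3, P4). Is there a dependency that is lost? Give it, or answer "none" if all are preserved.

P1 → P4 lies within Schema1.
P2 → P1 lies within Schema1.
P4 → P2 lies within Schema1.
P1, P4 → P3 lies within Schema2.
Every dependency is enforceable on the fragments, so the decomposition is dependency-preserving.

none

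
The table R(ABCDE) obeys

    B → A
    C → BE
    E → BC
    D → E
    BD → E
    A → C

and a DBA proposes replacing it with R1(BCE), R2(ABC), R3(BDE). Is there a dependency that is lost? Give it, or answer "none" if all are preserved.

B → A lies within R2.
C → BE lies within R1.
E → BC lies within R1.
D → E lies within R3.
BD → E lies within R3.
A → C lies within R2.
Every dependency is enforceable on the fragments, so the decomposition is dependency-preserving.

none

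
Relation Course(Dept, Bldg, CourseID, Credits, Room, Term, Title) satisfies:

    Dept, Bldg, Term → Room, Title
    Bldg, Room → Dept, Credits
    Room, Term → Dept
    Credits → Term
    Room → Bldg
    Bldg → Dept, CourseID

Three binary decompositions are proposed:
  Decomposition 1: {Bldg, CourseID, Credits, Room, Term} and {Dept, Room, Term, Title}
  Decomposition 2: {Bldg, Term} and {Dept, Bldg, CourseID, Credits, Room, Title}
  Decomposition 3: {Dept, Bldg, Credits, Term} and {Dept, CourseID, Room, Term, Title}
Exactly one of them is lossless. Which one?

Decomposition 1

Decomposition 1: common = {Room, Term}, closure = {Dept, Bldg, CourseID, Credits, Room, Term, Title} → lossless.
Decomposition 2: common = {Bldg}, closure = {Dept, Bldg, CourseID} → lossy.
Decomposition 3: common = {Dept, Term}, closure = {Dept, Term} → lossy.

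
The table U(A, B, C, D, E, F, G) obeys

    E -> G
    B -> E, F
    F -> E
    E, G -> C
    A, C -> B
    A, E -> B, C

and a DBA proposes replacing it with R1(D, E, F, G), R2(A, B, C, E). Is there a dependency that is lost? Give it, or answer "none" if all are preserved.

B -> E, F

Check B → E, F: no single fragment contains all of {B, E, F}, and the restricted closure of {B} across the fragments never reaches {E, F}.
E → G is preserved.
F → E is preserved.
E, G → C is preserved.
A, C → B is preserved.
A, E → B, C is preserved.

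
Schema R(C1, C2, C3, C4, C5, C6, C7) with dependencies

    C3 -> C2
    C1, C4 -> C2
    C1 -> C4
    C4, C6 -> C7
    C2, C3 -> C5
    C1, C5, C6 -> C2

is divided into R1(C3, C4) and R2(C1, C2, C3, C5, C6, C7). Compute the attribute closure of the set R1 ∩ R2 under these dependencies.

C2, C3, C5

R1 ∩ R2 = {C3}.
C3 → C2 applies, adding C2
C2, C3 → C5 applies, adding C5
Closure: {C2, C3, C5}.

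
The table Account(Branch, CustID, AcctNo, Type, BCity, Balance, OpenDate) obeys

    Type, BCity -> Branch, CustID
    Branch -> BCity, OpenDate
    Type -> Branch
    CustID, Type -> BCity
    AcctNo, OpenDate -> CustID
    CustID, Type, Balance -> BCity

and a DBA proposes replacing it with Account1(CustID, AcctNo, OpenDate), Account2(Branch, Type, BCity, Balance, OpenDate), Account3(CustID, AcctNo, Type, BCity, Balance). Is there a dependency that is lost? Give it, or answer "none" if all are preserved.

none

Type, BCity → Branch, CustID: restricted closure across fragments reaches Branch, CustID.
Branch → BCity, OpenDate lies within Account2.
Type → Branch lies within Account2.
CustID, Type → BCity lies within Account3.
AcctNo, OpenDate → CustID lies within Account1.
CustID, Type, Balance → BCity lies within Account3.
Every dependency is enforceable on the fragments, so the decomposition is dependency-preserving.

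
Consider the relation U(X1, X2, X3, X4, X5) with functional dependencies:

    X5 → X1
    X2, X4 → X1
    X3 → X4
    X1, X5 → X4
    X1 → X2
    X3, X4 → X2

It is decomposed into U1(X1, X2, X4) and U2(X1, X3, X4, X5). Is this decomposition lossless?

Yes

Common attributes: U1 ∩ U2 = {X1, X4}.
Closure of {X1, X4}: X1 → X2 applies, adding X2. So (X1, X4)⁺ = {X1, X2, X4}.
This closure contains every attribute of U1, so U1 ∩ U2 → U1. The join is lossless.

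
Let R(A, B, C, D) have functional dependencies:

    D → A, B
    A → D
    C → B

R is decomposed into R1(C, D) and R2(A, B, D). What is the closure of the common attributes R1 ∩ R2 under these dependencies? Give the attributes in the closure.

R1 ∩ R2 = {D}.
D → A, B applies, adding A, B
Closure: {A, B, D}.

A, B, D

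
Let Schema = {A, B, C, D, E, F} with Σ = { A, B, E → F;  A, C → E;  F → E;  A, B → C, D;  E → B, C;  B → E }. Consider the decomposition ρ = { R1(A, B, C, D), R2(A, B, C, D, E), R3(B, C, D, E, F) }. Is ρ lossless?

Chase test. Columns are A, B, C, D, E, F; row i has aⱼ where attribute j ∈ Ri, else bᵢⱼ.
Initial tableau (one row per fragment):
  row 1: a1 a2 a3 a4 b15 b16
  row 2: a1 a2 a3 a4 a5 b26
  row 3: b31 a2 a3 a4 a5 a6
Rows 1 and 2 agree on A, C; apply A, C→E and equate their E entries.
Rows 1 and 2 agree on A, B, E; apply A, B, E→F and equate their F entries.
No row becomes fully distinguished — the join is lossy.

No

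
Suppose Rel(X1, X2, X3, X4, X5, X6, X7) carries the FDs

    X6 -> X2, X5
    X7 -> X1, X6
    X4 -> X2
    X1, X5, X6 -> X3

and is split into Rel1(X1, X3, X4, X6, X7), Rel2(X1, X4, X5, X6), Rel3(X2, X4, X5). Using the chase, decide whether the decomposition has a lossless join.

Chase test. Columns are X1, X2, X3, X4, X5, X6, X7; row i has aⱼ where attribute j ∈ Reli, else bᵢⱼ.
Initial tableau (one row per fragment):
  row 1: a1 b12 a3 a4 b15 a6 a7
  row 2: a1 b22 b23 a4 a5 a6 b27
  row 3: b31 a2 b33 a4 a5 b36 b37
Rows 1 and 2 agree on X6; apply X6→X2, X5 and equate their X2, X5 entries.
Rows 1 and 3 agree on X4; apply X4→X2 and equate their X2 entries.
Rows 1 and 2 agree on X1, X5, X6; apply X1, X5, X6→X3 and equate their X3 entries.
Row 1 is now all distinguished symbols — the join is lossless.

Yes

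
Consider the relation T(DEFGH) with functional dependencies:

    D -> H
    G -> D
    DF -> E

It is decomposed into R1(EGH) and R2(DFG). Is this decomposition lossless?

No

Common attributes: R1 ∩ R2 = {G}.
Closure of {G}: G → D applies, adding D; D → H applies, adding H. So (G)⁺ = {DGH}.
The closure contains neither all of R1 = {EGH} nor all of R2 = {DFG}, so the common attributes are not a superkey of either fragment. The join is lossy.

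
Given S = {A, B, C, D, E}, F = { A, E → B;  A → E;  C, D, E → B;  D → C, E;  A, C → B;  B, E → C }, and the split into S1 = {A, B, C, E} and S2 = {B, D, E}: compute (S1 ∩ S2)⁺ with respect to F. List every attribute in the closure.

S1 ∩ S2 = {B, E}.
B, E → C applies, adding C
Closure: {B, C, E}.

B, C, E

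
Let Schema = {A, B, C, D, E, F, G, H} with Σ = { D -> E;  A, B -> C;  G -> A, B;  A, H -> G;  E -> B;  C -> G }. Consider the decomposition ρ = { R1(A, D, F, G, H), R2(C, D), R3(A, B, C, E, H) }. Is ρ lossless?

No

Chase test. Columns are A, B, C, D, E, F, G, H; row i has aⱼ where attribute j ∈ Ri, else bᵢⱼ.
Initial tableau (one row per fragment):
  row 1: a1 b12 b13 a4 b15 a6 a7 a8
  row 2: b21 b22 a3 a4 b25 b26 b27 b28
  row 3: a1 a2 a3 b34 a5 b36 b37 a8
Rows 1 and 2 agree on D; apply D→E and equate their E entries.
Rows 1 and 3 agree on A, H; apply A, H→G and equate their G entries.
Rows 1 and 2 agree on E; apply E→B and equate their B entries.
Rows 2 and 3 agree on C; apply C→G and equate their G entries.
Rows 1 and 2 agree on G; apply G→A, B and equate their A, B entries.
Rows 1 and 3 agree on G; apply G→A, B and equate their A, B entries.
Rows 1 and 2 agree on A, B; apply A, B→C and equate their C entries.
No row becomes fully distinguished — the join is lossy.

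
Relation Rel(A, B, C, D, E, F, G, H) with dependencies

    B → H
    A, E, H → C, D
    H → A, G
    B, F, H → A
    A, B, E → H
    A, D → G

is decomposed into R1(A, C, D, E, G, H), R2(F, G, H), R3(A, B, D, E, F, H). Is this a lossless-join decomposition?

Chase test. Columns are A, B, C, D, E, F, G, H; row i has aⱼ where attribute j ∈ Ri, else bᵢⱼ.
Initial tableau (one row per fragment):
  row 1: a1 b12 a3 a4 a5 b16 a7 a8
  row 2: b21 b22 b23 b24 b25 a6 a7 a8
  row 3: a1 a2 b33 a4 a5 a6 b37 a8
Rows 1 and 3 agree on A, E, H; apply A, E, H→C, D and equate their C, D entries.
Rows 1 and 2 agree on H; apply H→A, G and equate their A, G entries.
Rows 1 and 3 agree on H; apply H→A, G and equate their A, G entries.
Row 3 is now all distinguished symbols — the join is lossless.

Yes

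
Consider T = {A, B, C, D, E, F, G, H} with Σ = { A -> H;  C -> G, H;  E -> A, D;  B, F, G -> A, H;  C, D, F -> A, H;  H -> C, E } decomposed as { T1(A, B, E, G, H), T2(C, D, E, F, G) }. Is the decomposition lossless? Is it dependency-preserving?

Lossless test: (E, G)⁺ = {A, C, D, E, G, H}, which is a superkey of neither fragment — lossy.
Dependency preservation: the restricted closure of {B, F, G} across the fragments never reaches {A, H}, so B, F, G → A, H cannot be enforced without a join — not preserved.

lossy and not dependency-preserving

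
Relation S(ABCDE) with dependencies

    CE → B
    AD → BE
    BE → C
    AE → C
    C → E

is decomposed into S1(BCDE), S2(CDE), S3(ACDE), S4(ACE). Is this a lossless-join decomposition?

Yes

Chase test. Columns are ABCDE; row i has aⱼ where attribute j ∈ Si, else bᵢⱼ.
Initial tableau (one row per fragment):
  row 1: b11 a2 a3 a4 a5
  row 2: b21 b22 a3 a4 a5
  row 3: a1 b32 a3 a4 a5
  row 4: a1 b42 a3 b44 a5
Rows 1 and 2 agree on CE; apply CE→B and equate their B entries.
Rows 1 and 3 agree on CE; apply CE→B and equate their B entries.
Rows 1 and 4 agree on CE; apply CE→B and equate their B entries.
Row 3 is now all distinguished symbols — the join is lossless.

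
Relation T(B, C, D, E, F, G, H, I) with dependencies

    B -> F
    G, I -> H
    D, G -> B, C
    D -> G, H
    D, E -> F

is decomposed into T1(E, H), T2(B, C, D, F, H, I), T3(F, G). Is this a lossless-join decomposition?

Chase test. Columns are B, C, D, E, F, G, H, I; row i has aⱼ where attribute j ∈ Ti, else bᵢⱼ.
Initial tableau (one row per fragment):
  row 1: b11 b12 b13 a4 b15 b16 a7 b18
  row 2: a1 a2 a3 b24 a5 b26 a7 a8
  row 3: b31 b32 b33 b34 a5 a6 b37 b38
No row becomes fully distinguished — the join is lossy.

No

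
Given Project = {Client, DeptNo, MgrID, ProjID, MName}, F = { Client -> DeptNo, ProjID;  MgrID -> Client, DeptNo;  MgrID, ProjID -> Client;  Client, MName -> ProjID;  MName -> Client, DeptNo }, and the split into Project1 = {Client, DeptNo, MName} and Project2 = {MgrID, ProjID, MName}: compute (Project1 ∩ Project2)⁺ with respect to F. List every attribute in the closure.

Client, DeptNo, ProjID, MName

Project1 ∩ Project2 = {MName}.
MName → Client, DeptNo applies, adding Client, DeptNo
Client → DeptNo, ProjID applies, adding ProjID
Closure: {Client, DeptNo, ProjID, MName}.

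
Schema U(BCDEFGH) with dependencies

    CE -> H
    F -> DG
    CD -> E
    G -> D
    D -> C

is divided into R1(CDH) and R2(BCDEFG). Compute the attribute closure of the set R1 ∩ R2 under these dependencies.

CDEH

R1 ∩ R2 = {CD}.
CD → E applies, adding E
CE → H applies, adding H
Closure: {CDEH}.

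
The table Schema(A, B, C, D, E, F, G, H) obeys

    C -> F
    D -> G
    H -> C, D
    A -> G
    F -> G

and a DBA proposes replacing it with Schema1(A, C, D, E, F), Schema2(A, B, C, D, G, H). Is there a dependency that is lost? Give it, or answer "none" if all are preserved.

Check F → G: no single fragment contains all of {F, G}, and the restricted closure of {F} across the fragments never reaches {G}.
C → F is preserved.
D → G is preserved.
H → C, D is preserved.
A → G is preserved.

F -> G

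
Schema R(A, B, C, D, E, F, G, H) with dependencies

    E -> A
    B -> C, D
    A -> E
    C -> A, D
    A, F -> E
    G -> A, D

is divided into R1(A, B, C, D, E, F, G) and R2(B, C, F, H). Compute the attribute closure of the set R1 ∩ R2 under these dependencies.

A, B, C, D, E, F

R1 ∩ R2 = {B, C, F}.
B → C, D applies, adding D
C → A, D applies, adding A
A, F → E applies, adding E
Closure: {A, B, C, D, E, F}.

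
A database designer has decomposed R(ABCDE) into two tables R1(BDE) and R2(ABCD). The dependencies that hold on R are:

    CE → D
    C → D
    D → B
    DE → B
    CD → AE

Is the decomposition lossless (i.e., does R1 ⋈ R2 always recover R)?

No

Common attributes: R1 ∩ R2 = {BD}.
No dependency enlarges {BD}, so (BD)⁺ = {BD}.
The closure contains neither all of R1 = {BDE} nor all of R2 = {ABCD}, so the common attributes are not a superkey of either fragment. The join is lossy.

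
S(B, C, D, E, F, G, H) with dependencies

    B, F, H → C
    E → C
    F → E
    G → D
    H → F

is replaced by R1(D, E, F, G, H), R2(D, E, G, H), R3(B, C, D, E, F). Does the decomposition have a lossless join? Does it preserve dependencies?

Lossless test (chase): Rows 1 and 2 agree on E; apply E→C and equate their C entries. Rows 1 and 3 agree on E; apply E→C and equate their C entries. Rows 1 and 2 agree on H; apply H→F and equate their F entries. No row becomes fully distinguished — the join is lossy.
Dependency preservation: B, F, H → C is not contained in any single fragment, but the restricted closure of its left-hand side across the fragments still reaches the right-hand side; the remaining FDs each lie inside some fragment. All dependencies are preserved.

lossy but dependency-preserving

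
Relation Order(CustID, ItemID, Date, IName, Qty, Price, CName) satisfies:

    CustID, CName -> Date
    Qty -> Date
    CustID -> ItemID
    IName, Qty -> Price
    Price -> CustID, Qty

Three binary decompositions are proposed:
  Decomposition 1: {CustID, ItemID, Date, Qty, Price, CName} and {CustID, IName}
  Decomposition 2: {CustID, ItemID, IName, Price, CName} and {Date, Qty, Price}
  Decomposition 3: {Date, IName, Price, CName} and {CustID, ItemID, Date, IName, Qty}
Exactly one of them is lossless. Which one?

Decomposition 2

Decomposition 1: common = {CustID}, closure = {CustID, ItemID} → lossy.
Decomposition 2: common = {Price}, closure = {CustID, ItemID, Date, Qty, Price} → lossless.
Decomposition 3: common = {Date, IName}, closure = {Date, IName} → lossy.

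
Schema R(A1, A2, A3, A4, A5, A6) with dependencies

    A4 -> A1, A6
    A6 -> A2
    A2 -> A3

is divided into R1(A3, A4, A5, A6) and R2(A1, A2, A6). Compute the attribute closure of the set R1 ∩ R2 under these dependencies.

A2, A3, A6

R1 ∩ R2 = {A6}.
A6 → A2 applies, adding A2
A2 → A3 applies, adding A3
Closure: {A2, A3, A6}.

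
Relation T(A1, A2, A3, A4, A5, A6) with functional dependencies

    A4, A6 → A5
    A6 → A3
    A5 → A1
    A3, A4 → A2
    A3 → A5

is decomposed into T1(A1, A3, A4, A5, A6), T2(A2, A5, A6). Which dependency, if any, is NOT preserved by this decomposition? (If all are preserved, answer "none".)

A3, A4 → A2

Check A3, A4 → A2: no single fragment contains all of {A2, A3, A4}, and the restricted closure of {A3, A4} across the fragments never reaches {A2}.
A4, A6 → A5 is preserved.
A6 → A3 is preserved.
A5 → A1 is preserved.
A3 → A5 is preserved.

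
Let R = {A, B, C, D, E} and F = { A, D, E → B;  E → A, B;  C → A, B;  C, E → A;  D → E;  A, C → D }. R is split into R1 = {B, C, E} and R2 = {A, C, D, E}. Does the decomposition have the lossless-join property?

Yes

Common attributes: R1 ∩ R2 = {C, E}.
Closure of {C, E}: E → A, B applies, adding A, B; A, C → D applies, adding D. So (C, E)⁺ = {A, B, C, D, E}.
This closure contains every attribute of R1, so R1 ∩ R2 → R1. The join is lossless.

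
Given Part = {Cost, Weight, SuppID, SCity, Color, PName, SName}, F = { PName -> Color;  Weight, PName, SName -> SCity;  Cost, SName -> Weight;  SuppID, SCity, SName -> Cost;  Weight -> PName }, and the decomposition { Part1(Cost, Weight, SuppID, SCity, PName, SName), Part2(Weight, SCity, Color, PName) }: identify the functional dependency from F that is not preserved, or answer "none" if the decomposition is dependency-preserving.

PName → Color lies within Part2.
Weight, PName, SName → SCity lies within Part1.
Cost, SName → Weight lies within Part1.
SuppID, SCity, SName → Cost lies within Part1.
Weight → PName lies within Part1.
Every dependency is enforceable on the fragments, so the decomposition is dependency-preserving.

none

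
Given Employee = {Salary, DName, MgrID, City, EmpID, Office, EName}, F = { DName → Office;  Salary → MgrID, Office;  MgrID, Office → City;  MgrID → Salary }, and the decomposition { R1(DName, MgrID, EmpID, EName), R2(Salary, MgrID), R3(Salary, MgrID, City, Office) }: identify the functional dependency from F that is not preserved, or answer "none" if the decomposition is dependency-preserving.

DName → Office

Check DName → Office: no single fragment contains all of {DName, Office}, and the restricted closure of {DName} across the fragments never reaches {Office}.
Salary → MgrID, Office is preserved.
MgrID, Office → City is preserved.
MgrID → Salary is preserved.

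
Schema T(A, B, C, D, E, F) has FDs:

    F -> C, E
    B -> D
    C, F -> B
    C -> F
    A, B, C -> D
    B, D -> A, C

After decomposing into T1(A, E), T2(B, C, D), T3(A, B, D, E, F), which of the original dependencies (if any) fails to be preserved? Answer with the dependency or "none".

F → C, E: restricted closure across fragments reaches C, E.
B → D lies within T2.
C, F → B: restricted closure across fragments reaches B.
C → F: restricted closure across fragments reaches F.
A, B, C → D: restricted closure across fragments reaches D.
B, D → A, C: restricted closure across fragments reaches A, C.
Every dependency is enforceable on the fragments, so the decomposition is dependency-preserving.

none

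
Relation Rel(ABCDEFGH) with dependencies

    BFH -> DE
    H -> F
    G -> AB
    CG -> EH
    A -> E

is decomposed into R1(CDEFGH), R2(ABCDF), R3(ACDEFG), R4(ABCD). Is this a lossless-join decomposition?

No

Chase test. Columns are ABCDEFGH; row i has aⱼ where attribute j ∈ Ri, else bᵢⱼ.
Initial tableau (one row per fragment):
  row 1: b11 b12 a3 a4 a5 a6 a7 a8
  row 2: a1 a2 a3 a4 b25 a6 b27 b28
  row 3: a1 b32 a3 a4 a5 a6 a7 b38
  row 4: a1 a2 a3 a4 b45 b46 b47 b48
Rows 1 and 3 agree on G; apply G→AB and equate their AB entries.
Rows 1 and 3 agree on CG; apply CG→EH and equate their EH entries.
Rows 1 and 2 agree on A; apply A→E and equate their E entries.
Rows 1 and 4 agree on A; apply A→E and equate their E entries.
No row becomes fully distinguished — the join is lossy.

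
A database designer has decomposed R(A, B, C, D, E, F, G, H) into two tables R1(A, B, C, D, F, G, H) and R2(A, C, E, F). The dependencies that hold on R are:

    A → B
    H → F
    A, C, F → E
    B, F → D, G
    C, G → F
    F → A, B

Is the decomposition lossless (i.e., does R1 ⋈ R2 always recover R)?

Yes

Common attributes: R1 ∩ R2 = {A, C, F}.
Closure of {A, C, F}: A → B applies, adding B; A, C, F → E applies, adding E; B, F → D, G applies, adding D, G. So (A, C, F)⁺ = {A, B, C, D, E, F, G}.
This closure contains every attribute of R2, so R1 ∩ R2 → R2. The join is lossless.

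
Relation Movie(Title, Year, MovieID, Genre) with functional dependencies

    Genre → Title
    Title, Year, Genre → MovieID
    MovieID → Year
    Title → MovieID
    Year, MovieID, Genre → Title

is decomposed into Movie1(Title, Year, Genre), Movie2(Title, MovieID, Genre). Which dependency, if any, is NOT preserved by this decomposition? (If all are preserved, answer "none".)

MovieID → Year

Check MovieID → Year: no single fragment contains all of {Year, MovieID}, and the restricted closure of {MovieID} across the fragments never reaches {Year}.
Genre → Title is preserved.
Title, Year, Genre → MovieID is preserved.
Title → MovieID is preserved.
Year, MovieID, Genre → Title is preserved.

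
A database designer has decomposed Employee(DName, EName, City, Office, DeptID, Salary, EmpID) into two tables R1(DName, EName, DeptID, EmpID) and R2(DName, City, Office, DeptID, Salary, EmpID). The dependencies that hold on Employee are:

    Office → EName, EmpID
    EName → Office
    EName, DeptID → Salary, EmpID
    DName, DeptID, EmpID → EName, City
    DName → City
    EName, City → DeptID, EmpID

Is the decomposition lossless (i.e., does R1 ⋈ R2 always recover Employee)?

Common attributes: R1 ∩ R2 = {DName, DeptID, EmpID}.
Closure of {DName, DeptID, EmpID}: DName, DeptID, EmpID → EName, City applies, adding EName, City; EName → Office applies, adding Office; EName, DeptID → Salary, EmpID applies, adding Salary. So (DName, DeptID, EmpID)⁺ = {DName, EName, City, Office, DeptID, Salary, EmpID}.
This closure contains every attribute of R1, so R1 ∩ R2 → R1. The join is lossless.

Yes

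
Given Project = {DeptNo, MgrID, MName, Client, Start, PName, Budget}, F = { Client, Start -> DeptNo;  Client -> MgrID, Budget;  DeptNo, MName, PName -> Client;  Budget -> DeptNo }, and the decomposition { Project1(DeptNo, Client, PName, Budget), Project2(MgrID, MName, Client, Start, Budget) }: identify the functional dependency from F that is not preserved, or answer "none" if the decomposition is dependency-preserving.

Check DeptNo, MName, PName → Client: no single fragment contains all of {DeptNo, MName, Client, PName}, and the restricted closure of {DeptNo, MName, PName} across the fragments never reaches {Client}.
Client, Start → DeptNo is preserved.
Client → MgrID, Budget is preserved.
Budget → DeptNo is preserved.

DeptNo, MName, PName -> Client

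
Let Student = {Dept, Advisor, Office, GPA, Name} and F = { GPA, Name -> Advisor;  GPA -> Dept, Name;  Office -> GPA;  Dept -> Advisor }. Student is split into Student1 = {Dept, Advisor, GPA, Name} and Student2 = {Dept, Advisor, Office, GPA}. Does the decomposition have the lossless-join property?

Common attributes: Student1 ∩ Student2 = {Dept, Advisor, GPA}.
Closure of {Dept, Advisor, GPA}: GPA → Dept, Name applies, adding Name. So (Dept, Advisor, GPA)⁺ = {Dept, Advisor, GPA, Name}.
This closure contains every attribute of Student1, so Student1 ∩ Student2 → Student1. The join is lossless.

Yes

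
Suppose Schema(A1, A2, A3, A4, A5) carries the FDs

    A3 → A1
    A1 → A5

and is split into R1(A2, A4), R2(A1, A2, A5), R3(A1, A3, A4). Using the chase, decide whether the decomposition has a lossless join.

Chase test. Columns are A1, A2, A3, A4, A5; row i has aⱼ where attribute j ∈ Ri, else bᵢⱼ.
Initial tableau (one row per fragment):
  row 1: b11 a2 b13 a4 b15
  row 2: a1 a2 b23 b24 a5
  row 3: a1 b32 a3 a4 b35
Rows 2 and 3 agree on A1; apply A1→A5 and equate their A5 entries.
No row becomes fully distinguished — the join is lossy.

No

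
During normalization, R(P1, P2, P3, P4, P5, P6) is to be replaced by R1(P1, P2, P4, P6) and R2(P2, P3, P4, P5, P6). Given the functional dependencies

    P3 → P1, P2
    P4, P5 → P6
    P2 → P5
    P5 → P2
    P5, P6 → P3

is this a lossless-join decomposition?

Yes

Common attributes: R1 ∩ R2 = {P2, P4, P6}.
Closure of {P2, P4, P6}: P2 → P5 applies, adding P5; P5, P6 → P3 applies, adding P3; P3 → P1, P2 applies, adding P1. So (P2, P4, P6)⁺ = {P1, P2, P3, P4, P5, P6}.
This closure contains every attribute of R1, so R1 ∩ R2 → R1. The join is lossless.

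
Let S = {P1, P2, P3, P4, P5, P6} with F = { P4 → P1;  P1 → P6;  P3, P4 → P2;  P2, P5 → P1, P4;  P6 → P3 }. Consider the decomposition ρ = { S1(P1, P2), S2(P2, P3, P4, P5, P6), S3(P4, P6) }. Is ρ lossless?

No

Chase test. Columns are P1, P2, P3, P4, P5, P6; row i has aⱼ where attribute j ∈ Si, else bᵢⱼ.
Initial tableau (one row per fragment):
  row 1: a1 a2 b13 b14 b15 b16
  row 2: b21 a2 a3 a4 a5 a6
  row 3: b31 b32 b33 a4 b35 a6
Rows 2 and 3 agree on P4; apply P4→P1 and equate their P1 entries.
Rows 2 and 3 agree on P6; apply P6→P3 and equate their P3 entries.
Rows 2 and 3 agree on P3, P4; apply P3, P4→P2 and equate their P2 entries.
No row becomes fully distinguished — the join is lossy.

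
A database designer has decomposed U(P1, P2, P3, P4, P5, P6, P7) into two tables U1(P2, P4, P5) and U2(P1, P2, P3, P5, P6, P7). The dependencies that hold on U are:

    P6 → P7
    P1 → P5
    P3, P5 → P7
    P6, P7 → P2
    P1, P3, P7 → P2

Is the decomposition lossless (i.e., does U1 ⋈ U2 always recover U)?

No

Common attributes: U1 ∩ U2 = {P2, P5}.
No dependency enlarges {P2, P5}, so (P2, P5)⁺ = {P2, P5}.
The closure contains neither all of U1 = {P2, P4, P5} nor all of U2 = {P1, P2, P3, P5, P6, P7}, so the common attributes are not a superkey of either fragment. The join is lossy.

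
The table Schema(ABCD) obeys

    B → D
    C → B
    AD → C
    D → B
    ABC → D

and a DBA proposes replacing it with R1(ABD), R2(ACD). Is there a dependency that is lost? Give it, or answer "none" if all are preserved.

B → D lies within R1.
C → B: restricted closure across fragments reaches B.
AD → C lies within R2.
D → B lies within R1.
ABC → D: restricted closure across fragments reaches D.
Every dependency is enforceable on the fragments, so the decomposition is dependency-preserving.

none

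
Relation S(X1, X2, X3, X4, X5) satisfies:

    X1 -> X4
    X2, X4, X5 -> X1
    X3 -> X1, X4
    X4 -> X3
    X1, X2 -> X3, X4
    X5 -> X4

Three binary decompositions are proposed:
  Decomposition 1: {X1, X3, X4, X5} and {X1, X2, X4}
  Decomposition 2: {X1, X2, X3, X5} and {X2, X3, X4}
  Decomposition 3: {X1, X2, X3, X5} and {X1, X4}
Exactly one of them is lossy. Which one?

Decomposition 1

Decomposition 1: common = {X1, X4}, closure = {X1, X3, X4} → lossy.
Decomposition 2: common = {X2, X3}, closure = {X1, X2, X3, X4} → lossless.
Decomposition 3: common = {X1}, closure = {X1, X3, X4} → lossless.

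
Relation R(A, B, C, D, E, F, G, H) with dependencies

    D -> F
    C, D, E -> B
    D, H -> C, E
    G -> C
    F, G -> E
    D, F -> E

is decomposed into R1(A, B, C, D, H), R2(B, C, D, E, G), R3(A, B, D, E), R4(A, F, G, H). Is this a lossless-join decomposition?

Chase test. Columns are A, B, C, D, E, F, G, H; row i has aⱼ where attribute j ∈ Ri, else bᵢⱼ.
Initial tableau (one row per fragment):
  row 1: a1 a2 a3 a4 b15 b16 b17 a8
  row 2: b21 a2 a3 a4 a5 b26 a7 b28
  row 3: a1 a2 b33 a4 a5 b36 b37 b38
  row 4: a1 b42 b43 b44 b45 a6 a7 a8
Rows 1 and 2 agree on D; apply D→F and equate their F entries.
Rows 1 and 3 agree on D; apply D→F and equate their F entries.
Rows 2 and 4 agree on G; apply G→C and equate their C entries.
Rows 1 and 2 agree on D, F; apply D, F→E and equate their E entries.
No row becomes fully distinguished — the join is lossy.

No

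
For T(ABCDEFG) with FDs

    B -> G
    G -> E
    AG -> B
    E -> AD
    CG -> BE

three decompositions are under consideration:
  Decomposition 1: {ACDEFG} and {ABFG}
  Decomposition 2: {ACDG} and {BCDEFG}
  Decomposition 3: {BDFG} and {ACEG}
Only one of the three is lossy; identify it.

Decomposition 3

Decomposition 1: common = {AFG}, closure = {ABDEFG} → lossless.
Decomposition 2: common = {CDG}, closure = {ABCDEG} → lossless.
Decomposition 3: common = {G}, closure = {ABDEG} → lossy.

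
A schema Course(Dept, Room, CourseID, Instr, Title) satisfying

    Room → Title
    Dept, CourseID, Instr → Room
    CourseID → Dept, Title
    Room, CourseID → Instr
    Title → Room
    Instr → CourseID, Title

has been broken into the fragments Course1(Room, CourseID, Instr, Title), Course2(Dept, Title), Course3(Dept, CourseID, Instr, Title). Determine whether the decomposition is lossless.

Chase test. Columns are Dept, Room, CourseID, Instr, Title; row i has aⱼ where attribute j ∈ Coursei, else bᵢⱼ.
Initial tableau (one row per fragment):
  row 1: b11 a2 a3 a4 a5
  row 2: a1 b22 b23 b24 a5
  row 3: a1 b32 a3 a4 a5
Rows 1 and 3 agree on CourseID; apply CourseID→Dept, Title and equate their Dept, Title entries.
Rows 1 and 2 agree on Title; apply Title→Room and equate their Room entries.
Rows 1 and 3 agree on Title; apply Title→Room and equate their Room entries.
Row 1 is now all distinguished symbols — the join is lossless.

Yes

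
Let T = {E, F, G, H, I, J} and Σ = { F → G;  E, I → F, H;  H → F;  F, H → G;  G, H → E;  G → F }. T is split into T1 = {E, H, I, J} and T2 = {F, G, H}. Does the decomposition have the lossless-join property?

Common attributes: T1 ∩ T2 = {H}.
Closure of {H}: H → F applies, adding F; F, H → G applies, adding G; G, H → E applies, adding E. So (H)⁺ = {E, F, G, H}.
This closure contains every attribute of T2, so T1 ∩ T2 → T2. The join is lossless.

Yes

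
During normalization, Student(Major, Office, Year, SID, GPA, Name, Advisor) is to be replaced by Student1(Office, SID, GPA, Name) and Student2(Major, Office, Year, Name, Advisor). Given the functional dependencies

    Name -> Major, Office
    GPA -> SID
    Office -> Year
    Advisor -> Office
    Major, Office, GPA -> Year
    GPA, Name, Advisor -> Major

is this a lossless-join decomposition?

Common attributes: Student1 ∩ Student2 = {Office, Name}.
Closure of {Office, Name}: Name → Major, Office applies, adding Major; Office → Year applies, adding Year. So (Office, Name)⁺ = {Major, Office, Year, Name}.
The closure contains neither all of Student1 = {Office, SID, GPA, Name} nor all of Student2 = {Major, Office, Year, Name, Advisor}, so the common attributes are not a superkey of either fragment. The join is lossy.

No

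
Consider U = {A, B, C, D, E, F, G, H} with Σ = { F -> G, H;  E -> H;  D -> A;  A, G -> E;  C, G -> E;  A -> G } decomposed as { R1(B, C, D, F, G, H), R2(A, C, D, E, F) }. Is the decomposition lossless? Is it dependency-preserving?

Lossless test: (C, D, F)⁺ = {A, C, D, E, F, G, H}, which contains all of one fragment — lossless.
Dependency preservation: the restricted closure of {E} across the fragments never reaches {H}, so E → H cannot be enforced without a join — not preserved.

lossless but not dependency-preserving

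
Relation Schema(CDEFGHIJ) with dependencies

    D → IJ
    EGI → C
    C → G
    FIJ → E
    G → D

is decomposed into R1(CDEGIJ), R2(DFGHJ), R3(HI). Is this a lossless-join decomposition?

Chase test. Columns are CDEFGHIJ; row i has aⱼ where attribute j ∈ Ri, else bᵢⱼ.
Initial tableau (one row per fragment):
  row 1: a1 a2 a3 b14 a5 b16 a7 a8
  row 2: b21 a2 b23 a4 a5 a6 b27 a8
  row 3: b31 b32 b33 b34 b35 a6 a7 b38
Rows 1 and 2 agree on D; apply D→IJ and equate their IJ entries.
No row becomes fully distinguished — the join is lossy.

No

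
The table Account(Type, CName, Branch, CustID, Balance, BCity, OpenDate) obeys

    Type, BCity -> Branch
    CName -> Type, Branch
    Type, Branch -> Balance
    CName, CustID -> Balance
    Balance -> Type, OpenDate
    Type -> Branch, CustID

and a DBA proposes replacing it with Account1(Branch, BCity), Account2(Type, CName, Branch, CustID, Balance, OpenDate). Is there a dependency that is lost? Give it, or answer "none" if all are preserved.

Type, BCity → Branch: restricted closure across fragments reaches Branch.
CName → Type, Branch lies within Account2.
Type, Branch → Balance lies within Account2.
CName, CustID → Balance lies within Account2.
Balance → Type, OpenDate lies within Account2.
Type → Branch, CustID lies within Account2.
Every dependency is enforceable on the fragments, so the decomposition is dependency-preserving.

none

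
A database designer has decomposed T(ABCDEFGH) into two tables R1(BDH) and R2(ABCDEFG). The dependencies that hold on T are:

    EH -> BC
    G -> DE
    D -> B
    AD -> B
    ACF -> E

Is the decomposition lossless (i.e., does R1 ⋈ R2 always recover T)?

No

Common attributes: R1 ∩ R2 = {BD}.
No dependency enlarges {BD}, so (BD)⁺ = {BD}.
The closure contains neither all of R1 = {BDH} nor all of R2 = {ABCDEFG}, so the common attributes are not a superkey of either fragment. The join is lossy.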